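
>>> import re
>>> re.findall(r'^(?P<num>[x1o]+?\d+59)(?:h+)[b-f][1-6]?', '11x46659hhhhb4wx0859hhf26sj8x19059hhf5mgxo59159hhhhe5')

['11x46659']

Pattern: anchored at the start of the string; then one or more of one of [x1o] (lazy), then one or more of a digit, then the literal '59' (captured as 'num'); then one or more of a literal 'h' (non-capturing group); then a character in [b-f], then optionally a character in [1-6].
With a single group, `findall` returns only what that group captured — 1 item.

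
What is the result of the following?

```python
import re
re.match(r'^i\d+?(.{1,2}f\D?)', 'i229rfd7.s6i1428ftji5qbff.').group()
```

'i229rfd'

This matches anchored at the start of the string; then the literal 'i', then one or more of a digit (lazy); then 1 to 2 of any character, then the literal 'f', then optionally a non-digit (captured).
`match` is anchored at position 0; if the pattern doesn't fit there, it returns None.
The match spans [0:7] → 'i229rfd'.
Captured: group 1 = '9rfd'.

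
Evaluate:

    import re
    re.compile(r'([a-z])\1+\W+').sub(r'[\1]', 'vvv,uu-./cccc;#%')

'[v][u][c]'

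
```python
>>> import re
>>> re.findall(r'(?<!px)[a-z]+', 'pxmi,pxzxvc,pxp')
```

The negative lookahead/lookbehind blocks any match where the forbidden context is present.
Matches: at [0:4] → 'pxmi'; at [5:11] → 'pxzxvc'; at [12:15] → 'pxp'.
No capturing groups, so `findall` returns the 3 full match strings.

['pxmi', 'pxzxvc', 'pxp']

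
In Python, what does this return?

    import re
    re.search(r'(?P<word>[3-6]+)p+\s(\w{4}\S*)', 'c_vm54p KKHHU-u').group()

'54p KKHHU-u'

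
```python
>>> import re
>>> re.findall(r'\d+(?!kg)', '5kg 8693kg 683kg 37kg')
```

['869', '68', '3']

The negative lookaround is zero-width — it rules out positions where the adjacent text would match, without consuming anything.
Matches: at [4:7] → '869'; at [11:13] → '68'; at [17:18] → '3'.
With no groups in the pattern, `findall` gives back each whole match — 3 here.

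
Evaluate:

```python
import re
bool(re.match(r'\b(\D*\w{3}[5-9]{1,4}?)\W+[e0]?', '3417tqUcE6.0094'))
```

False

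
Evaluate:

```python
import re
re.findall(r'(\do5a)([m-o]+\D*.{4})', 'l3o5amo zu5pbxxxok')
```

[('3o5a', 'mo zu5pbx')]

Pattern: a digit, then the literal 'o5a' (captured); then one or more of a character in [m-o], then zero or more of a non-digit, then exactly 4 of any character (captured).
With 2 capturing groups, `findall` returns a 2-tuple per match.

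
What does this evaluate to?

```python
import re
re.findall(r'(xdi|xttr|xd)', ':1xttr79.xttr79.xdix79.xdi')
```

['xttr', 'xttr', 'xdi', 'xdi']

Alternation isn't longest-match — the leftmost alternative that fits at this position is chosen.
Scanning left to right: at [2:6] match 'xttr', group 1 = 'xttr'; at [9:13] match 'xttr', group 1 = 'xttr'; at [16:19] match 'xdi', group 1 = 'xdi'; at [23:26] match 'xdi', group 1 = 'xdi'.
With a single group, `findall` returns only what that group captured — 4 items.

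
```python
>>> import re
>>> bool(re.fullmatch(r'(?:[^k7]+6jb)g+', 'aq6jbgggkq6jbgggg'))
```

The pattern matches one or more of any character except [k7], then the literal '6jb' (non-capturing group); then one or more of a literal 'g'.
`re.fullmatch` is like wrapping the pattern in `^…$` (in single-line mode).
Here the string isn't matched end-to-end, so the call returns None, and `bool(None)` is False.

False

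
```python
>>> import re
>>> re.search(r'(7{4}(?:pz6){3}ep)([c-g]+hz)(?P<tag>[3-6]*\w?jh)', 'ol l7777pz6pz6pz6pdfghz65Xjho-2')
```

None

Pattern: exactly 4 of the literal '7', then the literal 'pz6' repeated 3 times, then the literal 'ep' (captured); then one or more of a character in [c-g], then the literal 'hz' (captured); then zero or more of a character in [3-6], then optionally a word character, then the literal 'jh' (captured as 'tag').
`re.search` tries every starting position until one works.
Here no position works, so the call returns None.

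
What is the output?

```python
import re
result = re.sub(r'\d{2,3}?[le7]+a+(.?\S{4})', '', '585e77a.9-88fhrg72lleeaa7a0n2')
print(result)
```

fhrg

Every occurrence is swapped for ''.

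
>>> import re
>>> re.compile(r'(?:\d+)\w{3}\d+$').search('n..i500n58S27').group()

This matches one or more of a digit (non-capturing group); then exactly 3 of a word character, then one or more of a digit; then anchored at the end.
The match spans [8:13] → '58S27'.

'58S27'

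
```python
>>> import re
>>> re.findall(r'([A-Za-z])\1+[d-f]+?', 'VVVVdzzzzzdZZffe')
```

['V', 'z', 'Z']

After group 1 captures some text, `\1` only succeeds where that same text appears again.
Walking the string: at [0:5] match 'VVVVd', group 1 = 'V'; at [5:11] match 'zzzzzd', group 1 = 'z'; at [11:14] match 'ZZf', group 1 = 'Z'.
`findall` collects group 1 from each match (3 total).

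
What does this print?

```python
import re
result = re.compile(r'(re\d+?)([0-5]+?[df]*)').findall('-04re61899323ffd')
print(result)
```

[('re6', '1')]

Pattern: the literal 're', then one or more of a digit (lazy) (captured); then one or more of a character in [0-5] (lazy), then zero or more of one of [df] (captured).
Because the quantifier is non-greedy, it stops expanding at the earliest point where the rest of the pattern can succeed.
Matches: at [3:7] match 're61', groups = ('re6', '1').
2 groups means the one result is a tuple of 2 captured strings — 1 here.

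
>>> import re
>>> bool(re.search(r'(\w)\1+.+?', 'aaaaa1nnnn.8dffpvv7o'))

True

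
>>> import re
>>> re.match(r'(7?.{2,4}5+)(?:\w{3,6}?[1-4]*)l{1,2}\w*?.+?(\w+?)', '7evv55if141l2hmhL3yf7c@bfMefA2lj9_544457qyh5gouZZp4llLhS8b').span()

(0, 14)

This matches optionally the literal '7', then 2 to 4 of any character, then one or more of a literal '5' (captured); then 3 to 6 of a word character (lazy), then zero or more of a character in [1-4] (non-capturing group); then 1 to 2 of the literal 'l', then zero or more of a word character (lazy), then one or more of any character (lazy); then one or more of a word character (lazy) (captured).
The `?` after the quantifier makes it lazy — it takes as little as possible before letting the rest of the pattern try.
With `match`, the pattern is implicitly anchored at the beginning.
The match spans [0:14] → '7evv55if141l2h'.
Captured: group 1 = '7evv55', group 2 = 'h'.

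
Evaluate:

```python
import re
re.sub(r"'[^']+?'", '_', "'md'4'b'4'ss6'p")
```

'_4_4_p'

Matches: at [0:4] → "'md'"; at [5:8] → "'b'"; at [9:14] → "'ss6'".
Each match is replaced by '_'.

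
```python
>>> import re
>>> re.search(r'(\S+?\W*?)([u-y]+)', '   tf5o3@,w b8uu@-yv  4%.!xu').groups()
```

('tf5o3@,', 'w')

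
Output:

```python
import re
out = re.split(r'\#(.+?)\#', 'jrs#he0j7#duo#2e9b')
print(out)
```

['jrs', 'he0j7', 'duo#2e9b']

With the lazy modifier that quantifier settles for the fewest repetitions that let the rest of the pattern succeed (the atoms after it are unaffected and can still be greedy).
Matches to split on: at [3:10] → '#he0j7#'.
Because the pattern has a capturing group, `split` also inserts each captured text between the pieces.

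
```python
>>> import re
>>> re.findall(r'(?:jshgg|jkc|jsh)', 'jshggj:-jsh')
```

Alternation tries branches left to right and keeps the first one that lets the overall match succeed at that position.
Walking the string: at [0:5] → 'jshgg'; at [8:11] → 'jsh'.
Since nothing is captured, `findall` lists the 2 matched substrings directly.

['jshgg', 'jsh']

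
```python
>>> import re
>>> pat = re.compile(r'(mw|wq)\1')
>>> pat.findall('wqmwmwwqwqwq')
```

`\1` has to match the exact text group 1 already captured.
`findall` collects group 1 from each match (2 total).

['mw', 'wq']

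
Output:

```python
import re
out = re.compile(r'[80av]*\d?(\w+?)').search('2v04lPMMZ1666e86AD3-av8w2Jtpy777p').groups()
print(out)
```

The match spans [0:2] → '2v'.
Captured: group 1 = 'v'.

('v',)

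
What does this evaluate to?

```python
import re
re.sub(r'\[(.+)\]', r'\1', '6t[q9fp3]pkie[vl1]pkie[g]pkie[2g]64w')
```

'6tq9fp3]pkie[vl1]pkie[g]pkie[2g64w'

Matches: at [2:33] → '[q9fp3]pkie[vl1]pkie[g]pkie[2g]'.
The replacement refers to a captured group, so each match is rewritten using its own captured text.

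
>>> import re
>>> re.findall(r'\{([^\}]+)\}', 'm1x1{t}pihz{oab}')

`findall` collects group 1 from each match (2 total).

['t', 'oab']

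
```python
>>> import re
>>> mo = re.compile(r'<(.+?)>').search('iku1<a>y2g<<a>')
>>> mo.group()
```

`re.search` scans for the first position where the pattern succeeds.
The match spans [4:7] → '<a>'.
Captured: group 1 = 'a'.

'<a>'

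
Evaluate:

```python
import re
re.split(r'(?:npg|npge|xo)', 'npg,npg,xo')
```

['', ',', ',', '']

Matches to split on: at [0:3] → 'npg'; at [4:7] → 'npg'; at [8:10] → 'xo'.
`split` removes every match and returns the 4 fragments in between.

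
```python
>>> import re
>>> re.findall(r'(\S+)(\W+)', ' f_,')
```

[('f_', ',')]

Pattern: one or more of a non-whitespace character (captured); then one or more of a non-word character (captured).
2 groups means the one result is a tuple of 2 captured strings — 1 here.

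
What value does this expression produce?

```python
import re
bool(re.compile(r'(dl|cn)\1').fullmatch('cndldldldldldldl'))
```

`\1` has to match the exact text group 1 already captured.
For `fullmatch`, every character of the input must be accounted for by the pattern.
Here the pattern can't cover the whole string, so the call returns None, and `bool(None)` is False.

False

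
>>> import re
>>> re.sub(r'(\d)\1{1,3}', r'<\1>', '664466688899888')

'<6><4><6><8><9><8>'

After group 1 captures some text, `\1` only succeeds where that same text appears again.
Each match is replaced using the text its own group 1 captured.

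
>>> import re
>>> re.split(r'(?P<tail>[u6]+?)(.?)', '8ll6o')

The pattern matches one or more of one of [u6] (lazy) (captured as 'tail'); then optionally any character (captured).
With a capturing group present, the delimiter's captured portion is kept in the result list.

['8ll', '6', 'o', '']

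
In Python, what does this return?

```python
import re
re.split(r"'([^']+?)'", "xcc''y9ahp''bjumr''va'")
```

["xcc'", 'y9ahp', '', 'bjumr', '', 'va', '']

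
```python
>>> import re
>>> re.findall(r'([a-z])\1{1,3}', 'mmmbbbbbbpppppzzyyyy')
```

['m', 'b', 'b', 'p', 'z', 'y']

`\1` is not a pattern — it's the concrete string captured by group 1, re-applied verbatim.
Walking the string: at [0:3] match 'mmm', group 1 = 'm'; at [3:7] match 'bbbb', group 1 = 'b'; at [7:9] match 'bb', group 1 = 'b'; at [9:13] match 'pppp', group 1 = 'p'; at [14:16] match 'zz', group 1 = 'z'; ….
With a single group, `findall` returns only what that group captured — 6 items.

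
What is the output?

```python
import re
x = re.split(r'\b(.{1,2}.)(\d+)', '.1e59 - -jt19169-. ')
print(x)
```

['.', '1e5', '9', ' - -', 'jt1', '9169', '-. ']

The pattern matches a word boundary (`\b`, zero-width); then 1 to 2 of any character, then any character (captured); then one or more of a digit (captured).
Matches to split on: at [1:5] → '1e59'; at [9:16] → 'jt19169'.
The group in the pattern means `split` returns the separators' captures alongside the pieces.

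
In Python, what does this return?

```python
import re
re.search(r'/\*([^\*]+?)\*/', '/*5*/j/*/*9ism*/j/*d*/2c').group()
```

'/*5*/'

`search` walks the string left to right and returns the first match it finds.
The match spans [0:5] → '/*5*/'.
Captured: group 1 = '5'.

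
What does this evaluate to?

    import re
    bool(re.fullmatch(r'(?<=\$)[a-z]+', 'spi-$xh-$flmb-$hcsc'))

The `(?=…)`/`(?<=…)` assertion just peeks at neighbouring text; it doesn't advance the match position.
`re.fullmatch` requires the pattern to consume the entire string.
Here the string isn't matched end-to-end, so the call returns None, and `bool(None)` is False.

False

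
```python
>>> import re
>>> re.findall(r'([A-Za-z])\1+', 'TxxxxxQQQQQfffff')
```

['x', 'Q', 'f']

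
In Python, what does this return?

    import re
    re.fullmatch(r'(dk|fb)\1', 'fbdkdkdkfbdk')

The backreference `\1` re-matches whatever the first group consumed, character for character.
For `fullmatch`, every character of the input must be accounted for by the pattern.
Here the pattern can't cover the whole string, so the call returns None.

None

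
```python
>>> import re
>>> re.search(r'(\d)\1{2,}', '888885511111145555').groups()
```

('8',)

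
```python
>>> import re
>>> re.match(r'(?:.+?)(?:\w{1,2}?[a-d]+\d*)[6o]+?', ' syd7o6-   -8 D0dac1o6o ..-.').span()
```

The pattern matches one or more of any character (lazy) (non-capturing group); then 1 to 2 of a word character (lazy), then one or more of a character in [a-d], then zero or more of a digit (non-capturing group); then one or more of one of [6o] (lazy).
A non-greedy quantifier consumes as few characters as it can — just enough that the remainder of the pattern still matches from where it stops; whatever follows it matches normally.
With `match`, the pattern is implicitly anchored at the beginning.
The match spans [0:6] → ' syd7o'.

(0, 6)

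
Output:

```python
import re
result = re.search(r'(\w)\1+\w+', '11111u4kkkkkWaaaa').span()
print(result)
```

(0, 17)

`\1` has to match the exact text group 1 already captured.
The match spans [0:17] → '11111u4kkkkkWaaaa'.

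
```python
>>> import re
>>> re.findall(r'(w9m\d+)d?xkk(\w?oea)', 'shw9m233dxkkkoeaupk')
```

This matches the literal 'w9m', then one or more of a digit (captured); then optionally the literal 'd', then the literal 'xkk'; then optionally a word character, then the literal 'oea' (captured).
`findall` packs the 2 group values into a tuple for every match.

[('w9m233', 'koea')]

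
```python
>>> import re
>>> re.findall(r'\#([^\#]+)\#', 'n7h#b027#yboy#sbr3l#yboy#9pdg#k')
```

['b027', 'sbr3l', '9pdg']

Matches: at [3:9] match '#b027#', group 1 = 'b027'; at [13:20] match '#sbr3l#', group 1 = 'sbr3l'; at [24:30] match '#9pdg#', group 1 = '9pdg'.
`findall` collects group 1 from each match (3 total).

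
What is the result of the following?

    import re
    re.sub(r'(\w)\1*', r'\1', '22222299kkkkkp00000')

After group 1 captures some text, `\1` only succeeds where that same text appears again.
Matches: at [0:6] → '222222'; at [6:8] → '99'; at [8:13] → 'kkkkk'; at [13:14] → 'p'; at [14:19] → '00000'.
The replacement refers to a captured group, so each match is rewritten using its own captured text.

'29kp0'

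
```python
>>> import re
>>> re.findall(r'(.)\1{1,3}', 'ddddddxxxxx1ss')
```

After group 1 captures some text, `\1` only succeeds where that same text appears again.
Scanning left to right: at [0:4] match 'dddd', group 1 = 'd'; at [4:6] match 'dd', group 1 = 'd'; at [6:10] match 'xxxx', group 1 = 'x'; at [12:14] match 'ss', group 1 = 's'.
With a single group, `findall` returns only what that group captured — 4 items.

['d', 'd', 'x', 's']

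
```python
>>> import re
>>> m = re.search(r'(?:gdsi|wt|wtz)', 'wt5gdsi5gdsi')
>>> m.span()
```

(0, 2)

`re.search` scans for the first position where the pattern succeeds.
The match spans [0:2] → 'wt'.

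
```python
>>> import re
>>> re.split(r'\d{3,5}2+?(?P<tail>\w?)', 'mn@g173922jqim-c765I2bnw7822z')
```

['mn@g', 'j', 'qim-c765I2bnw', 'z', '']

Pattern: 3 to 5 of a digit, then one or more of a literal '2' (lazy); then optionally a word character (captured as 'tail').
Matches to split on: at [4:11] → '173922j'; at [24:29] → '7822z'.
`re.split` interleaves the captured-group text with the surrounding fragments.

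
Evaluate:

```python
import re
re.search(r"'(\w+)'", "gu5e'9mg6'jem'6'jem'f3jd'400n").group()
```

The match spans [4:10] → "'9mg6'".

"'9mg6'"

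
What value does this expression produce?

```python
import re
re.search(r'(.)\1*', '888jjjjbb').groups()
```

('8',)

`\1` is not a pattern — it's the concrete string captured by group 1, re-applied verbatim.
`re.search` tries every starting position until one works.
The match spans [0:3] → '888'.
Captured: group 1 = '8'.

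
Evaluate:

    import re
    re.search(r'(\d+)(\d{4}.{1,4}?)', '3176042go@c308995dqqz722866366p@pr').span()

(0, 8)

Pattern: one or more of a digit (captured); then exactly 4 of a digit, then 1 to 4 of any character (lazy) (captured).
Lazy quantifiers expand one character at a time until the remainder of the pattern can match.
`search` walks the string left to right and returns the first match it finds.
The match spans [0:8] → '3176042g'.
Captured: group 1 = '317', group 2 = '6042g'.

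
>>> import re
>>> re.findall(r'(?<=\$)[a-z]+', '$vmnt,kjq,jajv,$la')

The positive lookaround only admits positions where the adjacent text matches; those characters stay outside the span.
Walking the string: at [1:5] → 'vmnt'; at [16:18] → 'la'.
No capturing groups, so `findall` returns the 2 full match strings.

['vmnt', 'la']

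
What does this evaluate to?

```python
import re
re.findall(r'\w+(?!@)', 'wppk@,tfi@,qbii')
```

`(?!…)`/`(?<!…)` only lets a position through if the neighbouring text does NOT match; no characters are consumed.
`findall` yields the raw match text (3 of them) because the pattern has no groups.

['wpp', 'tf', 'qbii']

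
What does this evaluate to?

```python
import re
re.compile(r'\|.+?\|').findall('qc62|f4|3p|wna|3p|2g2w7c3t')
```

['|f4|', '|wna|']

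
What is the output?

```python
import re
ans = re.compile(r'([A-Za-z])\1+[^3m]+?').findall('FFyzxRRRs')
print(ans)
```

`\1` is not a pattern — it's the concrete string captured by group 1, re-applied verbatim.
Matches: at [0:3] match 'FFy', group 1 = 'F'; at [5:9] match 'RRRs', group 1 = 'R'.
`findall` collects group 1 from each match (2 total).

['F', 'R']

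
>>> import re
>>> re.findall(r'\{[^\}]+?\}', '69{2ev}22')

['{2ev}']

`findall` yields the raw match text (1 of them) because the pattern has no groups.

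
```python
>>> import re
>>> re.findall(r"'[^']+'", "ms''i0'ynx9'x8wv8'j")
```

Matches: at [3:7] → "'i0'"; at [11:18] → "'x8wv8'".
No capturing groups, so `findall` returns the 2 full match strings.

["'i0'", "'x8wv8'"]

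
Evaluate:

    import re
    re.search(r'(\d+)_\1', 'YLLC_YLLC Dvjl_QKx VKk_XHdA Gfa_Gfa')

None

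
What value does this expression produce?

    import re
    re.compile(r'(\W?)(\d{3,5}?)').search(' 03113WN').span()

(0, 4)

The `?` after the quantifier makes it lazy — it takes as little as possible before letting the rest of the pattern try.
The match spans [0:4] → ' 031'.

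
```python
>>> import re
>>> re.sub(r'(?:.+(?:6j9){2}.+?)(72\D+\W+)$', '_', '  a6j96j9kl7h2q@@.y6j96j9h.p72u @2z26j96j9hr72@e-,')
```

'_'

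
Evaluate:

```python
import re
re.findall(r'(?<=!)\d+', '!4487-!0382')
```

The `(?=…)`/`(?<=…)` assertion just peeks at neighbouring text; it doesn't advance the match position.
Scanning left to right: at [1:5] → '4487'; at [7:11] → '0382'.
With no groups in the pattern, `findall` gives back each whole match — 2 here.

['4487', '0382']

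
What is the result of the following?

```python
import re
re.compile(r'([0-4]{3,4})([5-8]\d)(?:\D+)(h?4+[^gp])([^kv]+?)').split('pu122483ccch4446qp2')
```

['pu', '1224', '83', '4446', 'q', 'p2']

This matches 3 to 4 of a character in [0-4] (captured); then a character in [5-8], then a digit (captured); then one or more of a non-digit (non-capturing group); then optionally the literal 'h', then one or more of the literal '4', then any character except [gp] (captured); then one or more of any character except [kv] (lazy) (captured).
Matches to split on: at [2:17] → '122483ccch4446q'.
Because the pattern has a capturing group, `split` also inserts each captured text between the pieces.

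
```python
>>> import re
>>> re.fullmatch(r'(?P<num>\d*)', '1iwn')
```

None

This matches zero or more of a digit (captured as 'num').
`re.fullmatch` is like wrapping the pattern in `^…$` (in single-line mode).
Here there's no way to consume every character, so the call returns None.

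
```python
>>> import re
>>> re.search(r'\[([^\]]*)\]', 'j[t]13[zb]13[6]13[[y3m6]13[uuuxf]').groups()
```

('t',)

Unlike `match`, `search` isn't anchored — it looks for the pattern anywhere in the string.
The match spans [1:4] → '[t]'.
Captured: group 1 = 't'.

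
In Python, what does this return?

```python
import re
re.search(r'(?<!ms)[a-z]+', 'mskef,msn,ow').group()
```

'mskef'

The negative lookahead/lookbehind blocks any match where the forbidden context is present.
`search` walks the string left to right and returns the first match it finds.
The match spans [0:5] → 'mskef'.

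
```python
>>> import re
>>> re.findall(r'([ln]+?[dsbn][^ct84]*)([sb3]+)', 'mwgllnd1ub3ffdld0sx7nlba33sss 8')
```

This matches one or more of one of [ln] (lazy), then one of [dsbn], then zero or more of any character except [ct84] (captured); then one or more of one of [sb3] (captured).
Walking the string: at [3:29] match 'llnd1ub3ffdld0sx7nlba33sss', groups = ('llnd1ub3ffdld0sx7nlba33ss', 's').
Multiple groups make `findall` return tuples — one 2-tuple for the one match.

[('llnd1ub3ffdld0sx7nlba33ss', 's')]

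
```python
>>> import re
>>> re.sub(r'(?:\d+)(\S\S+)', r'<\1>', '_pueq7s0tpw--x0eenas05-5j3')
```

This matches one or more of a digit (non-capturing group); then a non-whitespace character, then one or more of a non-whitespace character (captured).
Each match is replaced using the text its own group 1 captured.

'_pueq<s0tpw--x0eenas05-5j3>'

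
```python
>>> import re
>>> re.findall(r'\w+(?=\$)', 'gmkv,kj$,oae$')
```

['kj', 'oae']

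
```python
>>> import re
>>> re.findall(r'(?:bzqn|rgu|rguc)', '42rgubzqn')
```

['rgu', 'bzqn']

No capturing groups, so `findall` returns the 2 full match strings.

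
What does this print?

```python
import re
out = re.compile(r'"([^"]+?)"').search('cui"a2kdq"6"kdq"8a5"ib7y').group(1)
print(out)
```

The match spans [3:10] → '"a2kdq"'.
Captured: group 1 = 'a2kdq'.

a2kdq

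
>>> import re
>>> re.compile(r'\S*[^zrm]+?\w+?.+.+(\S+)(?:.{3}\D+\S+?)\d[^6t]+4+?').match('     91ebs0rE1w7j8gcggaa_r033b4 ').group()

`re.match` only tries the pattern at the start of the string.
The match spans [0:31] → '     91ebs0rE1w7j8gcggaa_r033b4'.

'     91ebs0rE1w7j8gcggaa_r033b4'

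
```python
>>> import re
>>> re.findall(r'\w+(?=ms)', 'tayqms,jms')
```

Lookahead/lookbehind check context without consuming it, so the matched span excludes the asserted characters.
Walking the string: at [0:4] → 'tayq'; at [7:8] → 'j'.
`findall` yields the raw match text (2 of them) because the pattern has no groups.

['tayq', 'j']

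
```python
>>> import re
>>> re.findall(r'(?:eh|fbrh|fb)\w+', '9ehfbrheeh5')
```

Scanning left to right: at [1:11] → 'ehfbrheeh5'.
With no groups in the pattern, `findall` gives back each whole match — 1 here.

['ehfbrheeh5']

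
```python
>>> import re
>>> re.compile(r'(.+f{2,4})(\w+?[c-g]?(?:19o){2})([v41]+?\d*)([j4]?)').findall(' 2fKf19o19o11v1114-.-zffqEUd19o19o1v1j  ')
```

[(' 2fKf19o19o11v1114-.-zff', 'qEUd19o19o', '1', '')]

The pattern matches one or more of any character, then 2 to 4 of a literal 'f' (captured); then one or more of a word character (lazy), then optionally a character in [c-g], then the literal '19o' repeated 2 times (captured); then one or more of one of [v41] (lazy), then zero or more of a digit (captured); then optionally one of [j4] (captured).
Walking the string: at [0:35] match ' 2fKf19o19o11v1114-.-zffqEUd19o19o1', groups = (' 2fKf19o19o11v1114-.-zff', 'qEUd19o19o', '1', '').
With 4 capturing groups, `findall` returns a 4-tuple per match.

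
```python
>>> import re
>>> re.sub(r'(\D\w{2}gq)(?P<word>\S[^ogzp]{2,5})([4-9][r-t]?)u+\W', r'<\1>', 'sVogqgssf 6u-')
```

Each match is replaced using the text its own group 1 captured.

'<sVogq>'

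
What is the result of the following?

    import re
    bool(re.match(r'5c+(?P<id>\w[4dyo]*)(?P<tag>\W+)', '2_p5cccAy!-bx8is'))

False

`re.match` won't scan ahead — the pattern has to work from the very first character.
Here position 0 doesn't satisfy it, so the call returns None, and `bool(None)` is False.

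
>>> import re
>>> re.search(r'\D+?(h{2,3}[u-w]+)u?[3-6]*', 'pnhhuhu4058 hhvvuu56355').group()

'pnhhu'

The pattern matches one or more of a non-digit (lazy); then 2 to 3 of a literal 'h', then one or more of a character in [u-w] (captured); then optionally a literal 'u', then zero or more of a character in [3-6].
The match spans [0:5] → 'pnhhu'.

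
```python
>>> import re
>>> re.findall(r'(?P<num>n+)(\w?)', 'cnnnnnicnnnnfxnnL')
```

Pattern: one or more of a literal 'n' (captured as 'num'); then optionally a word character (captured).
Scanning left to right: at [1:7] match 'nnnnni', groups = ('nnnnn', 'i'); at [8:13] match 'nnnnf', groups = ('nnnn', 'f'); at [14:17] match 'nnL', groups = ('nn', 'L').
Multiple groups make `findall` return tuples — one 2-tuple for each match.

[('nnnnn', 'i'), ('nnnn', 'f'), ('nn', 'L')]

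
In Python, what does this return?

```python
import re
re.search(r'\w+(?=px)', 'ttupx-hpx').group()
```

'ttu'

The lookaround is zero-width — it requires the adjacent text to match without consuming it, so the asserted text isn't part of the match.
`re.search` tries every starting position until one works.
The match spans [0:3] → 'ttu'.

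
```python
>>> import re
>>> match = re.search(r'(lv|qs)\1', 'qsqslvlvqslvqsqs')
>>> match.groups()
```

('qs',)

The backreference `\1` re-matches whatever the first group consumed, character for character.
`search` walks the string left to right and returns the first match it finds.
The match spans [0:4] → 'qsqs'.
Captured: group 1 = 'qs'.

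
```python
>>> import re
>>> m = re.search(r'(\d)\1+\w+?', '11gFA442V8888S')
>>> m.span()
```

(0, 3)

A backreference is literal: `\1` must see the identical characters the first group matched.
The match spans [0:3] → '11g'.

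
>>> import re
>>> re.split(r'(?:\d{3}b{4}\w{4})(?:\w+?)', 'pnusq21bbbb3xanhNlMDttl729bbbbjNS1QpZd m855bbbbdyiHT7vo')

The pattern matches exactly 3 of a digit, then exactly 4 of a literal 'b', then exactly 4 of a word character (non-capturing group); then one or more of a word character (lazy) (non-capturing group).
Because the quantifier is non-greedy, it stops expanding at the earliest point where the rest of the pattern can succeed.
Matches to split on: at [23:35] → '729bbbbjNS1Q'; at [40:52] → '855bbbbdyiHT'.
The string is cut at each match, leaving 3 pieces.

['pnusq21bbbb3xanhNlMDttl', 'pZd m', '7vo']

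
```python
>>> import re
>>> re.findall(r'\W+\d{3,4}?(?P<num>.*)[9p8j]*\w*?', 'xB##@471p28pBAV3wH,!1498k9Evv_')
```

['p28pBAV3wH,!1498k9Evv_']

This matches one or more of a non-word character, then 3 to 4 of a digit (lazy); then zero or more of any character (captured as 'num'); then zero or more of one of [9p8j], then zero or more of a word character (lazy).
With a single group, `findall` returns only what that group captured — 1 item.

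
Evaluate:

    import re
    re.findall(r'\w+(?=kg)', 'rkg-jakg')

The positive lookaround only admits positions where the adjacent text matches; those characters stay outside the span.
`findall` yields the raw match text (2 of them) because the pattern has no groups.

['r', 'ja']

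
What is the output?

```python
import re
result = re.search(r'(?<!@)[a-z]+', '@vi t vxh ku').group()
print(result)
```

i

The negative lookahead/lookbehind blocks any match where the forbidden context is present.
`search` walks the string left to right and returns the first match it finds.
The match spans [2:3] → 'i'.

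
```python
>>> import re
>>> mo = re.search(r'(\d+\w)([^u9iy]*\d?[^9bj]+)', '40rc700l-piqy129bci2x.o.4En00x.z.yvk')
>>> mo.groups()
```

The match spans [0:15] → '40rc700l-piqy12'.
Captured: group 1 = '40r', group 2 = 'c700l-piqy12'.

('40r', 'c700l-piqy12')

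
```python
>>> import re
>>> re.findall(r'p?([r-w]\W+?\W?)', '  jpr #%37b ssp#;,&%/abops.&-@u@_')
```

['r #', 's.&', 'u@']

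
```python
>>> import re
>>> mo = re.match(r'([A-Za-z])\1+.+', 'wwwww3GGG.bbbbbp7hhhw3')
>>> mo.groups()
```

('w',)

The backreference `\1` re-matches whatever the first group consumed, character for character.
With `match`, the pattern is implicitly anchored at the beginning.
The match spans [0:22] → 'wwwww3GGG.bbbbbp7hhhw3'.
Captured: group 1 = 'w'.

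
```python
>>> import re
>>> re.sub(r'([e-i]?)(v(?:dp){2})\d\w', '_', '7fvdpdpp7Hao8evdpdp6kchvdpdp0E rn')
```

This matches optionally a character in [e-i] (captured); then the literal 'v', then the literal 'dp' repeated 2 times (captured); then a digit, then a word character.
Matches: at [13:21] → 'evdpdp6k'; at [22:30] → 'hvdpdp0E'.
`sub` substitutes '_' at each match site.

'7fvdpdpp7Hao8_c_ rn'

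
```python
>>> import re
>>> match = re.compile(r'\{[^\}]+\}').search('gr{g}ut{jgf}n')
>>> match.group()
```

'{g}'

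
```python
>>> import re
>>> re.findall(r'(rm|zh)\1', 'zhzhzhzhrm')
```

`\1` has to match the exact text group 1 already captured.
Walking the string: at [0:4] match 'zhzh', group 1 = 'zh'; at [4:8] match 'zhzh', group 1 = 'zh'.
Because there's exactly one group, `findall` drops the full match and keeps group 1 from each hit.

['zh', 'zh']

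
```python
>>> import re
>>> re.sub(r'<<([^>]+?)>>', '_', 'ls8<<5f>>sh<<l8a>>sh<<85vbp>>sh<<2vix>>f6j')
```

'ls8_sh_sh_sh_f6j'

`sub` substitutes '_' at each match site.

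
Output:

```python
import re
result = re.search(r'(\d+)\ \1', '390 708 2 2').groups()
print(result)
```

A backreference is literal: `\1` must see the identical characters the first group matched.
Unlike `match`, `search` isn't anchored — it looks for the pattern anywhere in the string.
The match spans [8:11] → '2 2'.
Captured: group 1 = '2'.

('2',)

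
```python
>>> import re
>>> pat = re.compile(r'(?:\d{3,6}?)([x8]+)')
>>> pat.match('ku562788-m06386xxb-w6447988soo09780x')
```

None

Pattern: 3 to 6 of a digit (lazy) (non-capturing group); then one or more of one of [x8] (captured).
`re.match` won't scan ahead — the pattern has to work from the very first character.
Here the string doesn't start with a match, so the call returns None.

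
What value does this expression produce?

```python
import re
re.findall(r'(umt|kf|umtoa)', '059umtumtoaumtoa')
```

['umt', 'umt', 'umt']

The regex engine tests alternatives in the order written; an earlier branch that matches wins even if a later one would match more.
`findall` collects group 1 from each match (3 total).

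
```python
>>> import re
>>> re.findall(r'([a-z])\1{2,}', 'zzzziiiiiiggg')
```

`\1` has to match the exact text group 1 already captured.
`findall` collects group 1 from each match (3 total).

['z', 'i', 'g']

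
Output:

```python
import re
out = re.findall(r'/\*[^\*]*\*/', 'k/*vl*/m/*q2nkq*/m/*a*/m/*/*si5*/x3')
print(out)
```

['/*vl*/', '/*q2nkq*/', '/*a*/', '/*si5*/']

Walking the string: at [1:7] → '/*vl*/'; at [8:17] → '/*q2nkq*/'; at [18:23] → '/*a*/'; at [26:33] → '/*si5*/'.
No capturing groups, so `findall` returns the 4 full match strings.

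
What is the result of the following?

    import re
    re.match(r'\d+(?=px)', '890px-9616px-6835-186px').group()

'890'

Because the assertion is zero-width, the text it checks is not consumed and won't appear in the result.
With `match`, the pattern is implicitly anchored at the beginning.
The match spans [0:3] → '890'.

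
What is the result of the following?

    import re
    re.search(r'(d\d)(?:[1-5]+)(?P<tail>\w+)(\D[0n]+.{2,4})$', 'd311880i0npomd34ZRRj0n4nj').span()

(0, 25)

Pattern: the literal 'd', then a digit (captured); then one or more of a character in [1-5] (non-capturing group); then one or more of a word character (captured as 'tail'); then a non-digit, then one or more of one of [0n], then 2 to 4 of any character (captured); then anchored at the end.
`search` walks the string left to right and returns the first match it finds.
The match spans [0:25] → 'd311880i0npomd34ZRRj0n4nj'.
Captured: group 1 = 'd3', group 2 = '880i0npomd34ZRR', group 3 = 'j0n4nj'.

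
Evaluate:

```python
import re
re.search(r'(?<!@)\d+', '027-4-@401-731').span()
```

(0, 3)

The negative lookaround is zero-width — it rules out positions where the adjacent text would match, without consuming anything.
`re.search` scans for the first position where the pattern succeeds.
The match spans [0:3] → '027'.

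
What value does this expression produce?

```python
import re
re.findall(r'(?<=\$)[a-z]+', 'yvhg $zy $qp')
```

['zy', 'qp']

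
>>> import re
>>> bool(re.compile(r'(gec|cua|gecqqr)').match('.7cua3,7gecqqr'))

`re.match` won't scan ahead — the pattern has to work from the very first character.
Here the string doesn't start with a match, so the call returns None, and `bool(None)` is False.

False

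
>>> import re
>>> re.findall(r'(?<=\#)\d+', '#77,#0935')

['77', '0935']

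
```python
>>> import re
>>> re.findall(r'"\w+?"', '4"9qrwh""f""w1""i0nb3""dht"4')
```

`findall` yields the raw match text (5 of them) because the pattern has no groups.

['"9qrwh"', '"f"', '"w1"', '"i0nb3"', '"dht"']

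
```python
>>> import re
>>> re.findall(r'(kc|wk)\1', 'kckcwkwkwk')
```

After group 1 captures some text, `\1` only succeeds where that same text appears again.
Walking the string: at [0:4] match 'kckc', group 1 = 'kc'; at [4:8] match 'wkwk', group 1 = 'wk'.
One capturing group, so `findall` returns just the captured substring from each match — 2 in all.

['kc', 'wk']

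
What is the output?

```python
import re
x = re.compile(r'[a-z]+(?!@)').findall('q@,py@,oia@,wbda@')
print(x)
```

A negative assertion filters positions out without eating any characters.
With no groups in the pattern, `findall` gives back each whole match — 3 here.

['p', 'oi', 'wbd']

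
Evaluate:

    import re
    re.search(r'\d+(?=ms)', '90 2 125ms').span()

(5, 8)

The positive lookaround only admits positions where the adjacent text matches; those characters stay outside the span.
`re.search` scans for the first position where the pattern succeeds.
The match spans [5:8] → '125'.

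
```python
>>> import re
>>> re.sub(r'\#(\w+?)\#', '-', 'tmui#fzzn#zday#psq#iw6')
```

Matches: at [4:10] → '#fzzn#'; at [14:19] → '#psq#'.
`sub` substitutes '-' at each match site.

'tmui-zday-iw6'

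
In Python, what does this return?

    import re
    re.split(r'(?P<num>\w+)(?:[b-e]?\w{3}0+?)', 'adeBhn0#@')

['', 'ade', '#@']

Pattern: one or more of a word character (captured as 'num'); then optionally a character in [b-e], then exactly 3 of a word character, then one or more of the literal '0' (lazy) (non-capturing group).
Matches to split on: at [0:7] → 'adeBhn0'.
The group in the pattern means `split` returns the separators' captures alongside the pieces.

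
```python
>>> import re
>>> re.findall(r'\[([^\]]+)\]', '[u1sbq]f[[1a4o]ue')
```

['u1sbq', '[1a4o']

Matches: at [0:7] match '[u1sbq]', group 1 = 'u1sbq'; at [8:15] match '[[1a4o]', group 1 = '[1a4o'.
One capturing group, so `findall` returns just the captured substring from each match — 2 in all.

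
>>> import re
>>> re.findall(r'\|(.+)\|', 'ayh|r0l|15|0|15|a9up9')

Scanning left to right: at [3:16] match '|r0l|15|0|15|', group 1 = 'r0l|15|0|15'.
Because there's exactly one group, `findall` drops the full match and keeps group 1 from the one hit.

['r0l|15|0|15']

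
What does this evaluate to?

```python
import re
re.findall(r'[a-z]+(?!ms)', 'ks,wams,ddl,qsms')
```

['ks', 'wams', 'ddl', 'qsms']

The negative lookahead/lookbehind blocks any match where the forbidden context is present.
Walking the string: at [0:2] → 'ks'; at [3:7] → 'wams'; at [8:11] → 'ddl'; at [12:16] → 'qsms'.
With no groups in the pattern, `findall` gives back each whole match — 4 here.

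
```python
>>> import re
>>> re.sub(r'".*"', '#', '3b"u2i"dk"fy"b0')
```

Matches: at [2:13] → '"u2i"dk"fy"'.
Each match is replaced by '#'.

'3b#b0'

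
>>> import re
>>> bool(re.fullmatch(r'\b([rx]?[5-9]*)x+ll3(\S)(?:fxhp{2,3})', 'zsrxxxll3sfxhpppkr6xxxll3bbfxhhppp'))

False

For `fullmatch`, every character of the input must be accounted for by the pattern.
Here there's no way to consume every character, so the call returns None, and `bool(None)` is False.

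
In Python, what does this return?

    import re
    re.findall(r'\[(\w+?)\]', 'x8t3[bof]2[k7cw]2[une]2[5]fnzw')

['bof', 'k7cw', 'une', '5']

With a single group, `findall` returns only what that group captured — 4 items.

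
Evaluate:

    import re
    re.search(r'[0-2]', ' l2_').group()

The match spans [2:3] → '2'.

'2'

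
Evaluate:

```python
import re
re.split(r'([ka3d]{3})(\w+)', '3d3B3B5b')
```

This matches exactly 3 of one of [ka3d] (captured); then one or more of a word character (captured).
`re.split` interleaves the captured-group text with the surrounding fragments.

['', '3d3', 'B3B5b', '']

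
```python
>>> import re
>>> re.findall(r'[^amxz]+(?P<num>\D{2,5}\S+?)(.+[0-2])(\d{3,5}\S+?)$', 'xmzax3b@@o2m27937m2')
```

Pattern: one or more of any character except [amxz]; then 2 to 5 of a non-digit, then one or more of a non-whitespace character (lazy) (captured as 'num'); then one or more of any character, then a character in [0-2] (captured); then 3 to 5 of a digit, then one or more of a non-whitespace character (lazy) (captured); then anchored at the end.
Scanning left to right: at [5:19] match '3b@@o2m27937m2', groups = ('@o2', 'm2', '7937m2').
`findall` packs the 3 group values into a tuple for every match.

[('@o2', 'm2', '7937m2')]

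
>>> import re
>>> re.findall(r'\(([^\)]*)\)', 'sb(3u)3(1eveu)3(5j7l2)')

`findall` collects group 1 from each match (3 total).

['3u', '1eveu', '5j7l2']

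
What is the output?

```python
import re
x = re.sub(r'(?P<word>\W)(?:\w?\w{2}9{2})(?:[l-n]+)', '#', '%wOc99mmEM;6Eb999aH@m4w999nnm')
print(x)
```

#EM;6Eb999aH@m4w999nnm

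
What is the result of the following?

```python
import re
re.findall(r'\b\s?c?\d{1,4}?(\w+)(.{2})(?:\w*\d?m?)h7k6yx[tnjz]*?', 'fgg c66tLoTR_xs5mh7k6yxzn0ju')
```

[('6tLoTR_xs', '5m')]

Lazy quantifiers expand one character at a time until the remainder of the pattern can match.
`findall` packs the 2 group values into a tuple for every match.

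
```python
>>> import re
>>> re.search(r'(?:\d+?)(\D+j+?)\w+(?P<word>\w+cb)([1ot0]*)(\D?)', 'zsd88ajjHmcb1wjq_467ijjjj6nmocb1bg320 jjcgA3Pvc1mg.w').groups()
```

('ajj', 'ocb', '1', 'b')

The pattern matches one or more of a digit (lazy) (non-capturing group); then one or more of a non-digit, then one or more of the literal 'j' (lazy) (captured); then one or more of a word character; then one or more of a word character, then the literal 'cb' (captured as 'word'); then zero or more of one of [1ot0] (captured); then optionally a non-digit (captured).
`re.search` scans for the first position where the pattern succeeds.
The match spans [3:33] → '88ajjHmcb1wjq_467ijjjj6nmocb1b'.
Captured: group 1 = 'ajj', group 2 = 'ocb', group 3 = '1', group 4 = 'b'.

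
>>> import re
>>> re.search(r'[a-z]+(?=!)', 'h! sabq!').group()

'h'

Because the assertion is zero-width, the text it checks is not consumed and won't appear in the result.
Unlike `match`, `search` isn't anchored — it looks for the pattern anywhere in the string.
The match spans [0:1] → 'h'.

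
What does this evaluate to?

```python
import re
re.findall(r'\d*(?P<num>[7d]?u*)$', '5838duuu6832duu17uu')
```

['uu', '']

The pattern matches zero or more of a digit; then optionally one of [7d], then zero or more of a literal 'u' (captured as 'num'); then anchored at the end.
Scanning left to right: at [15:19] match '17uu', group 1 = 'uu'; at [19:19] match '', group 1 = ''.
With a single group, `findall` returns only what that group captured — 2 items.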